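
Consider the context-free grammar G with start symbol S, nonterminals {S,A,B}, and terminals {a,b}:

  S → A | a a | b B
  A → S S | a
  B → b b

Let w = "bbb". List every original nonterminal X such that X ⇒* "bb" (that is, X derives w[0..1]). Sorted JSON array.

CNF form of G:
  S -> S S | T0 B | T1 T1 | a
  A -> S S | a
  B -> T0 T0
  T0 -> b
  T1 -> a

Fill CYK table bottom-up (cells [i..j] with 0 ≤ i ≤ j ≤ 1 only):
  T[0,0] 'b' = {T0}  orig:{}
  T[1,1] 'b' = {T0}  orig:{}
  T[0,1] 'bb' = {B}

Original NTs in T[0,1] deriving "bb": ["B"]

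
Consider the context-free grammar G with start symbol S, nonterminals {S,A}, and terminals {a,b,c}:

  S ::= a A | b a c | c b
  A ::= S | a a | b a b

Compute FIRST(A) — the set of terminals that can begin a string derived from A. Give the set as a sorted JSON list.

Compute FIRST by fixpoint:
pass 1:
  A via A→a a: +{a}
  A via A→b a b: +{b}
  S via S→a A: +{a}
  S via S→b a c: +{b}
  S via S→c b: +{c}
  S: {a,b,c}  A: {a,b}
pass 2:
  A via A→S: +{c}
  S: {a,b,c}  A: {a,b,c}
pass 3: — fixpoint
  S: {a,b,c}  A: {a,b,c}

FIRST(A) = ["a", "b", "c"]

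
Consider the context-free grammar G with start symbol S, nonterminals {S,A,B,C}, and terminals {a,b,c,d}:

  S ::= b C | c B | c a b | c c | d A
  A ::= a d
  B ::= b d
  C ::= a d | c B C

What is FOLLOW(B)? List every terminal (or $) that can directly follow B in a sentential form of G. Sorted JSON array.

FIRST sets, iterate to fixpoint:
iter 1:
  A via A→a d: +{a}
  B via B→b d: +{b}
  C via C→a d: +{a}
  C via C→c B C: +{c}
  S via S→b C: +{b}
  S via S→c B: +{c}
  S via S→d A: +{d}
  FIRST[S]={b,c,d}  FIRST[A]={a}  FIRST[B]={b}  FIRST[C]={a,c}
iter 2: — fixpoint
  FIRST[S]={b,c,d}  FIRST[A]={a}  FIRST[B]={b}  FIRST[C]={a,c}

FOLLOW sets:
seed FOLLOW(S) with $
pass 1:
  C→c B C: FOLLOW(B) ⊇ FIRST(C) = {a,c}; new: +{a,c}
  S→b C: FOLLOW(C) ⊇ FOLLOW(S) ⊇ {$}; new: +{$}
  S→c B: FOLLOW(B) ⊇ FOLLOW(S) ⊇ {$}; new: +{$}
  S→d A: FOLLOW(A) ⊇ FOLLOW(S) ⊇ {$}; new: +{$}
  S: {$}  A: {$}  B: {$,a,c}  C: {$}
pass 2: (no change)
  S: {$}  A: {$}  B: {$,a,c}  C: {$}

FOLLOW(B) = ["$", "a", "c"]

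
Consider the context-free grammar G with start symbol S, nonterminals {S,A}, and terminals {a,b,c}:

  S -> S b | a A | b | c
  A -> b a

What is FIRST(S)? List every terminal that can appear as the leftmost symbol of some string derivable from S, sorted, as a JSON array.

Compute FIRST by fixpoint:
iter 1:
  A via A→b a: +{b}
  S via S→a A: +{a}
  S via S→b: +{b}
  S via S→c: +{c}
  S: {a,b,c}  A: {b}
iter 2: (no change)
  S: {a,b,c}  A: {b}

FIRST(S) = ["a", "b", "c"]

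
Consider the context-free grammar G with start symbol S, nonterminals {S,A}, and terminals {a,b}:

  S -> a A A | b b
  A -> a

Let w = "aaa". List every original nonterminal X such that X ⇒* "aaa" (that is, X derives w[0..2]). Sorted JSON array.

CNF form of G:
  S -> T0 X2 | T1 T1
  A -> a
  T0 -> a
  T1 -> b
  X2 -> A A

CYK table (by increasing span), restricted to cells inside w[0..2]:
  T[0,0] 'a' = {A,T0}  orig:{A}
  T[1,1] 'a' = {A,T0}  orig:{A}
  T[2,2] 'a' = {A,T0}  orig:{A}
  T[0,1] 'aa' = {X2}  orig:{}
  T[1,2] 'aa' = {X2}  orig:{}
  T[0,2] 'aaa' = {S}

Original NTs in T[0,2] deriving "aaa": ["S"]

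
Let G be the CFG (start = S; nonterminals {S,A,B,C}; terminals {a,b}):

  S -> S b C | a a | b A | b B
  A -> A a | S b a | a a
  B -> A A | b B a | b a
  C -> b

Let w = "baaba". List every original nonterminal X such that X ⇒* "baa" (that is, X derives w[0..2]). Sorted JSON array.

CNF form of G:
  S -> S X4 | T0 T0 | T1 A | T1 B
  A -> A T0 | S X2 | T0 T0
  B -> A A | T1 T0 | T1 X3
  C -> b
  T0 -> a
  T1 -> b
  X2 -> T1 T0
  X3 -> B T0
  X4 -> T1 C

CYK table (by increasing span) — only the sub-triangle for w[0..2]:
  cell(0,0) b: {C,T1}  orig:{C}
  cell(1,1) a: {T0}  orig:{}
  cell(2,2) a: {T0}  orig:{}
  cell(0,1) ba: {B,X2}  orig:{B}
  cell(1,2) aa: {A,S}
  cell(0,2) baa: {S,X3}  orig:{S}

Original NTs in T[0,2] deriving "baa": ["S"]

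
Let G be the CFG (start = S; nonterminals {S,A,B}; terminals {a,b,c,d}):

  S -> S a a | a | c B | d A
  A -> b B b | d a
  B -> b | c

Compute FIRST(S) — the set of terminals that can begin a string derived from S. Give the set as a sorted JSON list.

FIRST iteration:
pass 1:
  A via A→b B b: +{b}
  A via A→d a: +{d}
  B via B→b: +{b}
  B via B→c: +{c}
  S via S→a: +{a}
  S via S→c B: +{c}
  S via S→d A: +{d}
  FIRST(S)={a,c,d}  FIRST(A)={b,d}  FIRST(B)={b,c}
pass 2: — fixpoint
  FIRST(S)={a,c,d}  FIRST(A)={b,d}  FIRST(B)={b,c}

FIRST(S) = ["a", "c", "d"]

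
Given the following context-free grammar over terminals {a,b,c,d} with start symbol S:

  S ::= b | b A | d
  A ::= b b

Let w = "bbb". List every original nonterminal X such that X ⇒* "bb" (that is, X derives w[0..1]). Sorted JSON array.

Convert to CNF:
  S -> T0 A | b | d
  A -> T0 T0
  T0 -> b

CYK fill — only the sub-triangle for w[0..1]:
  T[0,0] 'b' = {S,T0}  orig:{S}
  T[1,1] 'b' = {S,T0}  orig:{S}
  T[0,1] 'bb' = {A}

Original NTs in T[0,1] deriving "bb": ["A"]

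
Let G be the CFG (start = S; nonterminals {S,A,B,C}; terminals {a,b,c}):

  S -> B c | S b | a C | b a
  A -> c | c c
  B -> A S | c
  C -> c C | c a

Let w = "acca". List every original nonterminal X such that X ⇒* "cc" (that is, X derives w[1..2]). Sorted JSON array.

Convert to CNF:
  S -> B T0 | S T2 | T1 C | T2 T1
  A -> T0 T0 | c
  B -> A S | c
  C -> T0 C | T0 T1
  T0 -> c
  T1 -> a
  T2 -> b

CYK table (by increasing span) (cells [i..j] with 1 ≤ i ≤ j ≤ 2 only):
  [1..1]={A,B,T0}  "c"  orig:{A,B}
  [2..2]={A,B,T0}  "c"  orig:{A,B}
  [1..2]={A,S}  "cc"

Original NTs in T[1,2] deriving "cc": ["A", "S"]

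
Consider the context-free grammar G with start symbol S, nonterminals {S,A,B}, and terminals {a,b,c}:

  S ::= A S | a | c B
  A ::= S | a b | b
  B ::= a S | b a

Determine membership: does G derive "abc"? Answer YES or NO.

CNF form of G:
  S -> A S | T2 B | a
  A -> A S | T0 T1 | T2 B | a | b
  B -> T0 S | T1 T0
  T0 -> a
  T1 -> b
  T2 -> c

Fill CYK table bottom-up:
  T[0,0] 'a' = {A,S,T0}  orig:{A,S}
  T[1,1] 'b' = {A,T1}  orig:{A}
  T[2,2] 'c' = {T2}  orig:{}
  T[0,1] 'ab' = {A}
  T[1,2] 'bc' = ∅
  T[0,2] 'abc' = ∅

S ∉ T[0,2] ⇒ NO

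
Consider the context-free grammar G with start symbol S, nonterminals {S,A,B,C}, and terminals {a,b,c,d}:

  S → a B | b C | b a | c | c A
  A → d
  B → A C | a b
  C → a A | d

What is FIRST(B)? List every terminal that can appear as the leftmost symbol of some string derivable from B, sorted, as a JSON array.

FIRST sets, iterate to fixpoint:
iter 1:
  A via A→d: +{d}
  B via B→A C: +{d}
  B via B→a b: +{a}
  C via C→a A: +{a}
  C via C→d: +{d}
  S via S→a B: +{a}
  S via S→b C: +{b}
  S via S→c: +{c}
  FIRST(S)={a,b,c}  FIRST(A)={d}  FIRST(B)={a,d}  FIRST(C)={a,d}
iter 2: (no change)
  FIRST(S)={a,b,c}  FIRST(A)={d}  FIRST(B)={a,d}  FIRST(C)={a,d}

FIRST(B) = ["a", "d"]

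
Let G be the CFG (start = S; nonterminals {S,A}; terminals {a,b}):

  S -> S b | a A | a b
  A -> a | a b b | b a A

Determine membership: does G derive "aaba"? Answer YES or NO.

CNF form of G:
  S -> S T1 | T0 A | T0 T1
  A -> T0 X2 | T1 X3 | a
  T0 -> a
  T1 -> b
  X2 -> T1 T1
  X3 -> T0 A

Fill CYK table bottom-up:
  cell(0,0) a: {A,T0}  orig:{A}
  cell(1,1) a: {A,T0}  orig:{A}
  cell(2,2) b: {T1}  orig:{}
  cell(3,3) a: {A,T0}  orig:{A}
  cell(0,1) aa: {S,X3}  orig:{S}
  cell(1,2) ab: {S}
  cell(2,3) ba: ∅
  cell(0,2) aab: {S}
  cell(1,3) aba: ∅
  cell(0,3) aaba: ∅

S ∉ T[0,3] ⇒ NO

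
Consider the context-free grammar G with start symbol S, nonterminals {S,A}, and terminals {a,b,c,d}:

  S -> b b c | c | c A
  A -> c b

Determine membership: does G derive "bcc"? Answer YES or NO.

CNF form of G:
  S -> T0 A | T1 X2 | c
  A -> T0 T1
  T0 -> c
  T1 -> b
  X2 -> T1 T0

CYK fill:
  T[0,0] 'b' = {T1}  orig:{}
  T[1,1] 'c' = {S,T0}  orig:{S}
  T[2,2] 'c' = {S,T0}  orig:{S}
  T[0,1] 'bc' = {X2}  orig:{}
  T[1,2] 'cc' = ∅
  T[0,2] 'bcc' = ∅

S ∉ T[0,2] ⇒ NO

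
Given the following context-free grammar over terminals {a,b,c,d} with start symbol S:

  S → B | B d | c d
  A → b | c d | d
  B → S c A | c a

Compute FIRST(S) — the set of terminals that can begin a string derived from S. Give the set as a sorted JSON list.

Compute FIRST by fixpoint:
iter 1:
  A via A→b: +{b}
  A via A→c d: +{c}
  A via A→d: +{d}
  B via B→c a: +{c}
  S via S→B: +{c}
  FIRST(S)={c}  FIRST(A)={b,c,d}  FIRST(B)={c}
iter 2: (stable)
  FIRST(S)={c}  FIRST(A)={b,c,d}  FIRST(B)={c}

FIRST(S) = ["c"]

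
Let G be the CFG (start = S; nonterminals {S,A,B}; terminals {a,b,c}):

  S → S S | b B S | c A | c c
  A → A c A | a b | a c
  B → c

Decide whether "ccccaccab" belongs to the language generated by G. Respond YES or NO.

Convert to CNF:
  S -> S S | T0 A | T0 T0 | T2 X4
  A -> A X3 | T1 T0 | T1 T2
  B -> c
  T0 -> c
  T1 -> a
  T2 -> b
  X3 -> T0 A
  X4 -> B S

Fill CYK table bottom-up:
  [0..0]={B,T0}  "c"  orig:{B}
  [1..1]={B,T0}  "c"  orig:{B}
  [2..2]={B,T0}  "c"  orig:{B}
  [3..3]={B,T0}  "c"  orig:{B}
  [4..4]={T1}  "a"  orig:{}
  [5..5]={B,T0}  "c"  orig:{B}
  [6..6]={B,T0}  "c"  orig:{B}
  [7..7]={T1}  "a"  orig:{}
  [8..8]={T2}  "b"  orig:{}
  [0..1]={S}  "cc"
  [1..2]={S}  "cc"
  [2..3]={S}  "cc"
  [3..4]=∅  "ca"
  [4..5]={A}  "ac"
  [5..6]={S}  "cc"
  [6..7]=∅  "ca"
  [7..8]={A}  "ab"
  [0..2]={X4}  "ccc"  orig:{}
  [1..3]={X4}  "ccc"  orig:{}
  [2..4]=∅  "cca"
  [3..5]={S,X3}  "cac"  orig:{S}
  [4..6]=∅  "acc"
  [5..7]=∅  "cca"
  [6..8]={S,X3}  "cab"  orig:{S}
  [0..3]={S}  "cccc"
  [1..4]=∅  "ccca"
  [2..5]={X4}  "ccac"  orig:{}
  [3..6]=∅  "cacc"
  [4..7]=∅  "acca"
  [5..8]={X4}  "ccab"  orig:{}
  [0..4]=∅  "cccca"
  [1..5]={S}  "cccac"
  [2..6]=∅  "ccacc"
  [3..7]=∅  "cacca"
  [4..8]={A}  "accab"
  [0..5]={X4}  "ccccac"  orig:{}
  [1..6]=∅  "cccacc"
  [2..7]=∅  "ccacca"
  [3..8]={S,X3}  "caccab"  orig:{S}
  [0..6]=∅  "ccccacc"
  [1..7]=∅  "cccacca"
  [2..8]={X4}  "ccaccab"  orig:{}
  [0..7]=∅  "ccccacca"
  [1..8]={S}  "cccaccab"
  [0..8]={X4}  "ccccaccab"  orig:{}

S ∉ T[0,8] ⇒ NO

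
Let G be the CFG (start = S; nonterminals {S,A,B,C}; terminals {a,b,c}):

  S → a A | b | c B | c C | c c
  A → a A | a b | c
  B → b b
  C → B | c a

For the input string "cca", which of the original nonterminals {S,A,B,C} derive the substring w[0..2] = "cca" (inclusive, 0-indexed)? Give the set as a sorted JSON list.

Convert to CNF:
  S -> T0 A | T2 B | T2 C | T2 T2 | b
  A -> T0 A | T0 T1 | c
  B -> T1 T1
  C -> T1 T1 | T2 T0
  T0 -> a
  T1 -> b
  T2 -> c

Fill CYK table bottom-up — only the sub-triangle for w[0..2]:
  cell(0,0) c: {A,T2}  orig:{A}
  cell(1,1) c: {A,T2}  orig:{A}
  cell(2,2) a: {T0}  orig:{}
  cell(0,1) cc: {S}
  cell(1,2) ca: {C}
  cell(0,2) cca: {S}

Original NTs in T[0,2] deriving "cca": ["S"]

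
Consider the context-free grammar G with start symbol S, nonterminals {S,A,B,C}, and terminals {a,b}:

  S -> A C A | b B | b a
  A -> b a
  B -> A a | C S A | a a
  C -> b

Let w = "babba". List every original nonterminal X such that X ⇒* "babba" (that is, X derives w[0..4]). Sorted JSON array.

CNF form of G:
  S -> A X3 | T0 B | T0 T1
  A -> T0 T1
  B -> A T1 | C X2 | T1 T1
  C -> b
  T0 -> b
  T1 -> a
  X2 -> S A
  X3 -> C A

CYK table (by increasing span) (cells [i..j] with 0 ≤ i ≤ j ≤ 4 only):
  T[0,0] 'b' = {C,T0}  orig:{C}
  T[1,1] 'a' = {T1}  orig:{}
  T[2,2] 'b' = {C,T0}  orig:{C}
  T[3,3] 'b' = {C,T0}  orig:{C}
  T[4,4] 'a' = {T1}  orig:{}
  T[0,1] 'ba' = {A,S}
  T[1,2] 'ab' = ∅
  T[2,3] 'bb' = ∅
  T[3,4] 'ba' = {A,S}
  T[0,2] 'bab' = ∅
  T[1,3] 'abb' = ∅
  T[2,4] 'bba' = {X3}  orig:{}
  T[0,3] 'babb' = ∅
  T[1,4] 'abba' = ∅
  T[0,4] 'babba' = {S}

Original NTs in T[0,4] deriving "babba": ["S"]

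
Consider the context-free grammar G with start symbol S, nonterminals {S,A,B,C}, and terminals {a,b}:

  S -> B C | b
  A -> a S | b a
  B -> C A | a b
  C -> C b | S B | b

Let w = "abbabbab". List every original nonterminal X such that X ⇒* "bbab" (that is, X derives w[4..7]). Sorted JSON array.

Convert to CNF:
  S -> B C | b
  A -> T0 S | T1 T0
  B -> C A | T0 T1
  C -> C T1 | S B | b
  T0 -> a
  T1 -> b

Fill CYK table bottom-up (cells [i..j] with 4 ≤ i ≤ j ≤ 7 only):
  T[4,4] 'b' = {C,S,T1}  orig:{C,S}
  T[5,5] 'b' = {C,S,T1}  orig:{C,S}
  T[6,6] 'a' = {T0}  orig:{}
  T[7,7] 'b' = {C,S,T1}  orig:{C,S}
  T[4,5] 'bb' = {C}
  T[5,6] 'ba' = {A}
  T[6,7] 'ab' = {A,B}
  T[4,6] 'bba' = {B}
  T[5,7] 'bab' = {B,C}
  T[4,7] 'bbab' = {B,C,S}

Original NTs in T[4,7] deriving "bbab": ["B", "C", "S"]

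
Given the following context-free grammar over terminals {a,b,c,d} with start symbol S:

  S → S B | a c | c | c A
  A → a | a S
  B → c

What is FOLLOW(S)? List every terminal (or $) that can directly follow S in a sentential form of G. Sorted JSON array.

FIRST iteration:
pass 1:
  A via A→a: +{a}
  B via B→c: +{c}
  S via S→a c: +{a}
  S via S→c: +{c}
  FIRST(S)={a,c}  FIRST(A)={a}  FIRST(B)={c}
pass 2: (stable)
  FIRST(S)={a,c}  FIRST(A)={a}  FIRST(B)={c}

FOLLOW iteration:
initialize: $ ∈ FOLLOW(S)
[1]
  S→S B: FOLLOW(S) ⊇ FIRST(B) = {c}; new: +{c}
  S→S B: FOLLOW(B) ⊇ FOLLOW(S) ⊇ {$,c}; new: +{$,c}
  S→c A: FOLLOW(A) ⊇ FOLLOW(S) ⊇ {$,c}; new: +{$,c}
  FOLLOW(S)={$,c}  FOLLOW(A)={$,c}  FOLLOW(B)={$,c}
[2] done
  FOLLOW(S)={$,c}  FOLLOW(A)={$,c}  FOLLOW(B)={$,c}

FOLLOW(S) = ["$", "c"]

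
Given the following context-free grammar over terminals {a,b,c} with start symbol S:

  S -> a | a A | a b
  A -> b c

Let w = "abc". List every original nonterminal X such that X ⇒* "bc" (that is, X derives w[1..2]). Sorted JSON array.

CNF form of G:
  S -> T2 A | T2 T0 | a
  A -> T0 T1
  T0 -> b
  T1 -> c
  T2 -> a

Fill CYK table bottom-up — only the sub-triangle for w[1..2]:
  cell(1,1) b: {T0}  orig:{}
  cell(2,2) c: {T1}  orig:{}
  cell(1,2) bc: {A}

Original NTs in T[1,2] deriving "bc": ["A"]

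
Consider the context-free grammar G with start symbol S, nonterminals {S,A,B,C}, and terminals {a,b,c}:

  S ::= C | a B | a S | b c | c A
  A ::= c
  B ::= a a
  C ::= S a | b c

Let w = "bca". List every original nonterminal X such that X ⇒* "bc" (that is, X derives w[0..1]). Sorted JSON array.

CNF form of G:
  S -> S T0 | T0 B | T0 S | T1 T2 | T2 A
  A -> c
  B -> T0 T0
  C -> S T0 | T1 T2
  T0 -> a
  T1 -> b
  T2 -> c

Fill CYK table bottom-up (cells [i..j] with 0 ≤ i ≤ j ≤ 1 only):
  [0..0]={T1}  "b"  orig:{}
  [1..1]={A,T2}  "c"  orig:{A}
  [0..1]={C,S}  "bc"

Original NTs in T[0,1] deriving "bc": ["C", "S"]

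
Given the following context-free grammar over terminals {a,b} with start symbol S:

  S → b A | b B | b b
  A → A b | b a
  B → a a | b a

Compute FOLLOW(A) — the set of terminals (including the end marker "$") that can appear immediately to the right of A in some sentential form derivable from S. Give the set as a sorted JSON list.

Compute FIRST by fixpoint:
pass 1:
  A via A→b a: +{b}
  B via B→a a: +{a}
  B via B→b a: +{b}
  S via S→b A: +{b}
  S: {b}  A: {b}  B: {a,b}
pass 2: (no change)
  S: {b}  A: {b}  B: {a,b}

FOLLOW sets:
seed FOLLOW(S) with $
iter 1:
  A→A b: FOLLOW(A) ⊇ FIRST(b) = {b}; new: +{b}
  S→b A: FOLLOW(A) ⊇ FOLLOW(S) ⊇ {$}; new: +{$}
  S→b B: FOLLOW(B) ⊇ FOLLOW(S) ⊇ {$}; new: +{$}
  FOLLOW[S]={$}  FOLLOW[A]={$,b}  FOLLOW[B]={$}
iter 2: (no change)
  FOLLOW[S]={$}  FOLLOW[A]={$,b}  FOLLOW[B]={$}

FOLLOW(A) = ["$", "b"]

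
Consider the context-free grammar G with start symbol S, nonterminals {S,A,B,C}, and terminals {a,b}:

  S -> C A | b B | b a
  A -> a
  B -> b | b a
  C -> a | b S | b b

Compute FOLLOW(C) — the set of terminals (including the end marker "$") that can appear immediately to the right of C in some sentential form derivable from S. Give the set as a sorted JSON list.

Compute FIRST by fixpoint:
round 1:
  A via A→a: +{a}
  B via B→b: +{b}
  C via C→a: +{a}
  C via C→b S: +{b}
  S via S→C A: +{a,b}
  S: {a,b}  A: {a}  B: {b}  C: {a,b}
round 2: (stable)
  S: {a,b}  A: {a}  B: {b}  C: {a,b}

Compute FOLLOW by fixpoint:
seed FOLLOW(S) with $
pass 1:
  S→C A: FOLLOW(C) ⊇ FIRST(A) = {a}; new: +{a}
  S→C A: FOLLOW(A) ⊇ FOLLOW(S) ⊇ {$}; new: +{$}
  S→b B: FOLLOW(B) ⊇ FOLLOW(S) ⊇ {$}; new: +{$}
  FOLLOW(S)={$}  FOLLOW(A)={$}  FOLLOW(B)={$}  FOLLOW(C)={a}
pass 2:
  C→b S: FOLLOW(S) ⊇ FOLLOW(C) ⊇ {a}; new: +{a}
  S→C A: FOLLOW(A) ⊇ FOLLOW(S) ⊇ {$,a}; new: +{a}
  S→b B: FOLLOW(B) ⊇ FOLLOW(S) ⊇ {$,a}; new: +{a}
  FOLLOW(S)={$,a}  FOLLOW(A)={$,a}  FOLLOW(B)={$,a}  FOLLOW(C)={a}
pass 3: (no change)
  FOLLOW(S)={$,a}  FOLLOW(A)={$,a}  FOLLOW(B)={$,a}  FOLLOW(C)={a}

FOLLOW(C) = ["a"]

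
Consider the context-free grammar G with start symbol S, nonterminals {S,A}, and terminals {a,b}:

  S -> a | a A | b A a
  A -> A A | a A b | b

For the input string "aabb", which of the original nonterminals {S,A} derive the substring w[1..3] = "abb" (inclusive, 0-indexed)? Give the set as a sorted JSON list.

Convert to CNF:
  S -> T0 A | T1 X3 | a
  A -> A A | T0 X2 | b
  T0 -> a
  T1 -> b
  X2 -> A T1
  X3 -> A T0

Fill CYK table bottom-up — only the sub-triangle for w[1..3]:
  [1..1]={S,T0}  "a"  orig:{S}
  [2..2]={A,T1}  "b"  orig:{A}
  [3..3]={A,T1}  "b"  orig:{A}
  [1..2]={S}  "ab"
  [2..3]={A,X2}  "bb"  orig:{A}
  [1..3]={A,S}  "abb"

Original NTs in T[1,3] deriving "abb": ["A", "S"]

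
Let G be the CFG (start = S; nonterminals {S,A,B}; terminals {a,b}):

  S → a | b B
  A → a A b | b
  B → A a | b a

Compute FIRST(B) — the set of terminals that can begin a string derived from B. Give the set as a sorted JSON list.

FIRST iteration:
[1]
  A via A→a A b: +{a}
  A via A→b: +{b}
  B via B→A a: +{a,b}
  S via S→a: +{a}
  S via S→b B: +{b}
  FIRST[S]={a,b}  FIRST[A]={a,b}  FIRST[B]={a,b}
[2] done
  FIRST[S]={a,b}  FIRST[A]={a,b}  FIRST[B]={a,b}

FIRST(B) = ["a", "b"]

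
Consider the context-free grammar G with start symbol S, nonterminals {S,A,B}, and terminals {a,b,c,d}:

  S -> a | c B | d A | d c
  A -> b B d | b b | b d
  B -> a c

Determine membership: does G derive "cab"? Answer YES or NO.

CNF form of G:
  S -> T1 A | T1 T3 | T3 B | a
  A -> T0 T0 | T0 T1 | T0 X4
  B -> T2 T3
  T0 -> b
  T1 -> d
  T2 -> a
  T3 -> c
  X4 -> B T1

CYK table (by increasing span):
  cell(0,0) c: {T3}  orig:{}
  cell(1,1) a: {S,T2}  orig:{S}
  cell(2,2) b: {T0}  orig:{}
  cell(0,1) ca: ∅
  cell(1,2) ab: ∅
  cell(0,2) cab: ∅

S ∉ T[0,2] ⇒ NO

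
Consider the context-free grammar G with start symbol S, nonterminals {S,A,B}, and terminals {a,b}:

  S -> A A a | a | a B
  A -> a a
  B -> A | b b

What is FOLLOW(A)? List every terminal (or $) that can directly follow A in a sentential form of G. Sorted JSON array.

FIRST iteration:
pass 1:
  A via A→a a: +{a}
  B via B→A: +{a}
  B via B→b b: +{b}
  S via S→A A a: +{a}
  FIRST[S]={a}  FIRST[A]={a}  FIRST[B]={a,b}
pass 2: — fixpoint
  FIRST[S]={a}  FIRST[A]={a}  FIRST[B]={a,b}

FOLLOW iteration:
seed FOLLOW(S) with $
round 1:
  S→A A a: FOLLOW(A) ⊇ FIRST(A) = {a}; new: +{a}
  S→a B: FOLLOW(B) ⊇ FOLLOW(S) ⊇ {$}; new: +{$}
  FOLLOW[S]={$}  FOLLOW[A]={a}  FOLLOW[B]={$}
round 2:
  B→A: FOLLOW(A) ⊇ FOLLOW(B) ⊇ {$}; new: +{$}
  FOLLOW[S]={$}  FOLLOW[A]={$,a}  FOLLOW[B]={$}
round 3: (stable)
  FOLLOW[S]={$}  FOLLOW[A]={$,a}  FOLLOW[B]={$}

FOLLOW(A) = ["$", "a"]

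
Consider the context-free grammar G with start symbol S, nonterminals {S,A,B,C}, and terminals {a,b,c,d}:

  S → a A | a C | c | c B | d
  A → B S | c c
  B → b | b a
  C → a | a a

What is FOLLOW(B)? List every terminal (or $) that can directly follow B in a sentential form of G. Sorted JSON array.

FIRST iteration:
pass 1:
  A via A→c c: +{c}
  B via B→b: +{b}
  C via C→a: +{a}
  S via S→a A: +{a}
  S via S→c: +{c}
  S via S→d: +{d}
  FIRST[S]={a,c,d}  FIRST[A]={c}  FIRST[B]={b}  FIRST[C]={a}
pass 2:
  A via A→B S: +{b}
  FIRST[S]={a,c,d}  FIRST[A]={b,c}  FIRST[B]={b}  FIRST[C]={a}
pass 3: — fixpoint
  FIRST[S]={a,c,d}  FIRST[A]={b,c}  FIRST[B]={b}  FIRST[C]={a}

FOLLOW iteration:
initialize: $ ∈ FOLLOW(S)
[1]
  A→B S: FOLLOW(B) ⊇ FIRST(S) = {a,c,d}; new: +{a,c,d}
  S→a A: FOLLOW(A) ⊇ FOLLOW(S) ⊇ {$}; new: +{$}
  S→a C: FOLLOW(C) ⊇ FOLLOW(S) ⊇ {$}; new: +{$}
  S→c B: FOLLOW(B) ⊇ FOLLOW(S) ⊇ {$}; new: +{$}
  FOLLOW[S]={$}  FOLLOW[A]={$}  FOLLOW[B]={$,a,c,d}  FOLLOW[C]={$}
[2] done
  FOLLOW[S]={$}  FOLLOW[A]={$}  FOLLOW[B]={$,a,c,d}  FOLLOW[C]={$}

FOLLOW(B) = ["$", "a", "c", "d"]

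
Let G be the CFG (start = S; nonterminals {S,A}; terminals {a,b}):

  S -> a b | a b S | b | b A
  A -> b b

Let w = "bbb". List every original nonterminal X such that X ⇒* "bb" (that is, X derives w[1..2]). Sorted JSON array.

Convert to CNF:
  S -> T0 A | T1 T0 | T1 X2 | b
  A -> T0 T0
  T0 -> b
  T1 -> a
  X2 -> T0 S

Fill CYK table bottom-up, restricted to cells inside w[1..2]:
  [1..1]={S,T0}  "b"  orig:{S}
  [2..2]={S,T0}  "b"  orig:{S}
  [1..2]={A,X2}  "bb"  orig:{A}

Original NTs in T[1,2] deriving "bb": ["A"]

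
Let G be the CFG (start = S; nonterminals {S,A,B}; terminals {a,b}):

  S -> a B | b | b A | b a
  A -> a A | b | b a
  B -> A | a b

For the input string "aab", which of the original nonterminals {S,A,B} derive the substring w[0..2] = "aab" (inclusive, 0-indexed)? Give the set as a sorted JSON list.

Convert to CNF:
  S -> T0 B | T1 A | T1 T0 | b
  A -> T0 A | T1 T0 | b
  B -> T0 A | T0 T1 | T1 T0 | b
  T0 -> a
  T1 -> b

CYK fill, restricted to cells inside w[0..2]:
  [0..0]={T0}  "a"  orig:{}
  [1..1]={T0}  "a"  orig:{}
  [2..2]={A,B,S,T1}  "b"  orig:{A,B,S}
  [0..1]=∅  "aa"
  [1..2]={A,B,S}  "ab"
  [0..2]={A,B,S}  "aab"

Original NTs in T[0,2] deriving "aab": ["A", "B", "S"]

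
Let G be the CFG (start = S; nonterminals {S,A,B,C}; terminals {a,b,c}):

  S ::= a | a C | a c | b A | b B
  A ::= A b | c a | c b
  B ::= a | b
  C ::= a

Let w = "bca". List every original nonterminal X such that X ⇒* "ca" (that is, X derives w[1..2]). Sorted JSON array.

Convert to CNF:
  S -> T0 A | T0 B | T2 C | T2 T1 | a
  A -> A T0 | T1 T0 | T1 T2
  B -> a | b
  C -> a
  T0 -> b
  T1 -> c
  T2 -> a

CYK fill (cells [i..j] with 1 ≤ i ≤ j ≤ 2 only):
  T[1,1] 'c' = {T1}  orig:{}
  T[2,2] 'a' = {B,C,S,T2}  orig:{B,C,S}
  T[1,2] 'ca' = {A}

Original NTs in T[1,2] deriving "ca": ["A"]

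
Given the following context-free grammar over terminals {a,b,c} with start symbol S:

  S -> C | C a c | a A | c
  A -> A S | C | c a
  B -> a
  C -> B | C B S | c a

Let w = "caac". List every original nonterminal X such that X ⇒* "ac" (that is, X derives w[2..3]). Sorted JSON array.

Convert to CNF:
  S -> C X4 | C X5 | T0 T1 | T1 A | a | c
  A -> A S | C X2 | T0 T1 | a
  B -> a
  C -> C X3 | T0 T1 | a
  T0 -> c
  T1 -> a
  X2 -> B S
  X3 -> B S
  X4 -> B S
  X5 -> T1 T0

CYK fill (cells [i..j] with 2 ≤ i ≤ j ≤ 3 only):
  T[2,2] 'a' = {A,B,C,S,T1}  orig:{A,B,C,S}
  T[3,3] 'c' = {S,T0}  orig:{S}
  T[2,3] 'ac' = {A,X2,X3,X4,X5}  orig:{A}

Original NTs in T[2,3] deriving "ac": ["A"]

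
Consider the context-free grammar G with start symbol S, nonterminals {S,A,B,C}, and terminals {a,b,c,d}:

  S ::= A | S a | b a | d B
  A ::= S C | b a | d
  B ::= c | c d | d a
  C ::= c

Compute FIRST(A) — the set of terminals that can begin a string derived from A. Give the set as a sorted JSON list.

Compute FIRST by fixpoint:
pass 1:
  A via A→b a: +{b}
  A via A→d: +{d}
  B via B→c: +{c}
  B via B→d a: +{d}
  C via C→c: +{c}
  S via S→A: +{b,d}
  FIRST(S)={b,d}  FIRST(A)={b,d}  FIRST(B)={c,d}  FIRST(C)={c}
pass 2: — fixpoint
  FIRST(S)={b,d}  FIRST(A)={b,d}  FIRST(B)={c,d}  FIRST(C)={c}

FIRST(A) = ["b", "d"]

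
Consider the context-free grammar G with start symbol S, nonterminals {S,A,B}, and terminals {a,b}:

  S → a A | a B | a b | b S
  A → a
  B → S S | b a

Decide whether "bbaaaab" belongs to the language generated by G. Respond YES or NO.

Convert to CNF:
  S -> T0 S | T1 A | T1 B | T1 T0
  A -> a
  B -> S S | T0 T1
  T0 -> b
  T1 -> a

CYK fill:
  cell(0,0) b: {T0}  orig:{}
  cell(1,1) b: {T0}  orig:{}
  cell(2,2) a: {A,T1}  orig:{A}
  cell(3,3) a: {A,T1}  orig:{A}
  cell(4,4) a: {A,T1}  orig:{A}
  cell(5,5) a: {A,T1}  orig:{A}
  cell(6,6) b: {T0}  orig:{}
  cell(0,1) bb: ∅
  cell(1,2) ba: {B}
  cell(2,3) aa: {S}
  cell(3,4) aa: {S}
  cell(4,5) aa: {S}
  cell(5,6) ab: {S}
  cell(0,2) bba: ∅
  cell(1,3) baa: {S}
  cell(2,4) aaa: ∅
  cell(3,5) aaa: ∅
  cell(4,6) aab: ∅
  cell(0,3) bbaa: {S}
  cell(1,4) baaa: ∅
  cell(2,5) aaaa: {B}
  cell(3,6) aaab: {B}
  cell(0,4) bbaaa: ∅
  cell(1,5) baaaa: {B}
  cell(2,6) aaaab: {S}
  cell(0,5) bbaaaa: {B}
  cell(1,6) baaaab: {S}
  cell(0,6) bbaaaab: {S}

S ∈ T[0,6] ⇒ YES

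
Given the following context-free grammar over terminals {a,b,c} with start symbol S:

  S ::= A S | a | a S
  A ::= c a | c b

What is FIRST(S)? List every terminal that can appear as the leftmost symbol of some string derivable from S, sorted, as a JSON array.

Compute FIRST by fixpoint:
iter 1:
  A via A→c a: +{c}
  S via S→A S: +{c}
  S via S→a: +{a}
  FIRST(S)={a,c}  FIRST(A)={c}
iter 2: — fixpoint
  FIRST(S)={a,c}  FIRST(A)={c}

FIRST(S) = ["a", "c"]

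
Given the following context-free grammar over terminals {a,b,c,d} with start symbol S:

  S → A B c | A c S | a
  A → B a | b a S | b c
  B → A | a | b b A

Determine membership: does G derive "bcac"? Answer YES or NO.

CNF form of G:
  S -> A X6 | A X7 | a
  A -> B T0 | T1 T2 | T1 X3
  B -> B T0 | T1 T2 | T1 X4 | T1 X5 | a
  T0 -> a
  T1 -> b
  T2 -> c
  X3 -> T0 S
  X4 -> T0 S
  X5 -> T1 A
  X6 -> B T2
  X7 -> T2 S

CYK table (by increasing span):
  [0..0]={T1}  "b"  orig:{}
  [1..1]={T2}  "c"  orig:{}
  [2..2]={B,S,T0}  "a"  orig:{B,S}
  [3..3]={T2}  "c"  orig:{}
  [0..1]={A,B}  "bc"
  [1..2]={X7}  "ca"  orig:{}
  [2..3]={X6}  "ac"  orig:{}
  [0..2]={A,B}  "bca"
  [1..3]=∅  "cac"
  [0..3]={S,X6}  "bcac"  orig:{S}

S ∈ T[0,3] ⇒ YES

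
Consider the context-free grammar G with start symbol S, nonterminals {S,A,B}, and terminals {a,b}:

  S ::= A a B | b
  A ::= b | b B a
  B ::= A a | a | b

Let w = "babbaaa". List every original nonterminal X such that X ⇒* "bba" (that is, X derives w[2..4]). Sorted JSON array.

Convert to CNF:
  S -> A X3 | b
  A -> T0 X2 | b
  B -> A T1 | a | b
  T0 -> b
  T1 -> a
  X2 -> B T1
  X3 -> T1 B

CYK table (by increasing span), restricted to cells inside w[2..4]:
  T[2,2] 'b' = {A,B,S,T0}  orig:{A,B,S}
  T[3,3] 'b' = {A,B,S,T0}  orig:{A,B,S}
  T[4,4] 'a' = {B,T1}  orig:{B}
  T[2,3] 'bb' = ∅
  T[3,4] 'ba' = {B,X2}  orig:{B}
  T[2,4] 'bba' = {A}

Original NTs in T[2,4] deriving "bba": ["A"]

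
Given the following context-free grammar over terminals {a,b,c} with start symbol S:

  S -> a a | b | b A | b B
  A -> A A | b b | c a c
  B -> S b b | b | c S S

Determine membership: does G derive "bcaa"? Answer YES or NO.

CNF form of G:
  S -> T0 A | T0 B | T2 T2 | b
  A -> A A | T0 T0 | T1 X3
  B -> S X4 | T1 X5 | b
  T0 -> b
  T1 -> c
  T2 -> a
  X3 -> T2 T1
  X4 -> T0 T0
  X5 -> S S

Fill CYK table bottom-up:
  T[0,0] 'b' = {B,S,T0}  orig:{B,S}
  T[1,1] 'c' = {T1}  orig:{}
  T[2,2] 'a' = {T2}  orig:{}
  T[3,3] 'a' = {T2}  orig:{}
  T[0,1] 'bc' = ∅
  T[1,2] 'ca' = ∅
  T[2,3] 'aa' = {S}
  T[0,2] 'bca' = ∅
  T[1,3] 'caa' = ∅
  T[0,3] 'bcaa' = ∅

S ∉ T[0,3] ⇒ NO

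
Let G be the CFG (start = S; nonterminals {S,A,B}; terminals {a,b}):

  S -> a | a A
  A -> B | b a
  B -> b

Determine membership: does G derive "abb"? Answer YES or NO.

CNF form of G:
  S -> T1 A | a
  A -> T0 T1 | b
  B -> b
  T0 -> b
  T1 -> a

Fill CYK table bottom-up:
  cell(0,0) a: {S,T1}  orig:{S}
  cell(1,1) b: {A,B,T0}  orig:{A,B}
  cell(2,2) b: {A,B,T0}  orig:{A,B}
  cell(0,1) ab: {S}
  cell(1,2) bb: ∅
  cell(0,2) abb: ∅

S ∉ T[0,2] ⇒ NO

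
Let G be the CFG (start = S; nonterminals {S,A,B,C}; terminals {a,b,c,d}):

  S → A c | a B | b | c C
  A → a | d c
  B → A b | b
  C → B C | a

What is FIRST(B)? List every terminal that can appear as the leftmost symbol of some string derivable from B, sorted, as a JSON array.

FIRST sets, iterate to fixpoint:
round 1:
  A via A→a: +{a}
  A via A→d c: +{d}
  B via B→A b: +{a,d}
  B via B→b: +{b}
  C via C→B C: +{a,b,d}
  S via S→A c: +{a,d}
  S via S→b: +{b}
  S via S→c C: +{c}
  S: {a,b,c,d}  A: {a,d}  B: {a,b,d}  C: {a,b,d}
round 2: — fixpoint
  S: {a,b,c,d}  A: {a,d}  B: {a,b,d}  C: {a,b,d}

FIRST(B) = ["a", "b", "d"]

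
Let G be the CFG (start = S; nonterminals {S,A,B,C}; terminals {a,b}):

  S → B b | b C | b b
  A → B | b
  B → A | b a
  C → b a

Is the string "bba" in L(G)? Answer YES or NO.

CNF form of G:
  S -> B T0 | T0 C | T0 T0
  A -> T0 T1 | b
  B -> T0 T1 | b
  C -> T0 T1
  T0 -> b
  T1 -> a

CYK fill:
  [0..0]={A,B,T0}  "b"  orig:{A,B}
  [1..1]={A,B,T0}  "b"  orig:{A,B}
  [2..2]={T1}  "a"  orig:{}
  [0..1]={S}  "bb"
  [1..2]={A,B,C}  "ba"
  [0..2]={S}  "bba"

S ∈ T[0,2] ⇒ YES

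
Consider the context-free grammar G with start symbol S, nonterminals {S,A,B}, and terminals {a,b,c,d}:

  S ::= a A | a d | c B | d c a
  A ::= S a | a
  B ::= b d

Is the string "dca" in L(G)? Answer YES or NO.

Convert to CNF:
  S -> T0 A | T0 T2 | T2 X4 | T3 B
  A -> S T0 | a
  B -> T1 T2
  T0 -> a
  T1 -> b
  T2 -> d
  T3 -> c
  X4 -> T3 T0

CYK table (by increasing span):
  cell(0,0) d: {T2}  orig:{}
  cell(1,1) c: {T3}  orig:{}
  cell(2,2) a: {A,T0}  orig:{A}
  cell(0,1) dc: ∅
  cell(1,2) ca: {X4}  orig:{}
  cell(0,2) dca: {S}

S ∈ T[0,2] ⇒ YES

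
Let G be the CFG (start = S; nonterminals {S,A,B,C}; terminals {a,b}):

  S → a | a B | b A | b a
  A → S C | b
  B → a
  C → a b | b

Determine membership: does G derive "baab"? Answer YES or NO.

Convert to CNF:
  S -> T0 B | T1 A | T1 T0 | a
  A -> S C | b
  B -> a
  C -> T0 T1 | b
  T0 -> a
  T1 -> b

CYK fill:
  cell(0,0) b: {A,C,T1}  orig:{A,C}
  cell(1,1) a: {B,S,T0}  orig:{B,S}
  cell(2,2) a: {B,S,T0}  orig:{B,S}
  cell(3,3) b: {A,C,T1}  orig:{A,C}
  cell(0,1) ba: {S}
  cell(1,2) aa: {S}
  cell(2,3) ab: {A,C}
  cell(0,2) baa: ∅
  cell(1,3) aab: {A}
  cell(0,3) baab: {A,S}

S ∈ T[0,3] ⇒ YES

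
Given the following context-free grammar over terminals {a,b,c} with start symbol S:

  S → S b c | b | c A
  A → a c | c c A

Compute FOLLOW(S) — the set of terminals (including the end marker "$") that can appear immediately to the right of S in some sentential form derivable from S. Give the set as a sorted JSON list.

Compute FIRST by fixpoint:
pass 1:
  A via A→a c: +{a}
  A via A→c c A: +{c}
  S via S→b: +{b}
  S via S→c A: +{c}
  FIRST(S)={b,c}  FIRST(A)={a,c}
pass 2: (stable)
  FIRST(S)={b,c}  FIRST(A)={a,c}

Compute FOLLOW by fixpoint:
seed FOLLOW(S) with $
pass 1:
  S→S b c: FOLLOW(S) ⊇ FIRST(b) = {b}; new: +{b}
  S→c A: FOLLOW(A) ⊇ FOLLOW(S) ⊇ {$,b}; new: +{$,b}
  FOLLOW[S]={$,b}  FOLLOW[A]={$,b}
pass 2: (stable)
  FOLLOW[S]={$,b}  FOLLOW[A]={$,b}

FOLLOW(S) = ["$", "b"]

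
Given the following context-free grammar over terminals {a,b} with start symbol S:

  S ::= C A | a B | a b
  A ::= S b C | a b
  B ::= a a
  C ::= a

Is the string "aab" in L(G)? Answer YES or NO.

CNF form of G:
  S -> C A | T1 B | T1 T0
  A -> S X2 | T1 T0
  B -> T1 T1
  C -> a
  T0 -> b
  T1 -> a
  X2 -> T0 C

CYK table (by increasing span):
  T[0,0] 'a' = {C,T1}  orig:{C}
  T[1,1] 'a' = {C,T1}  orig:{C}
  T[2,2] 'b' = {T0}  orig:{}
  T[0,1] 'aa' = {B}
  T[1,2] 'ab' = {A,S}
  T[0,2] 'aab' = {S}

S ∈ T[0,2] ⇒ YES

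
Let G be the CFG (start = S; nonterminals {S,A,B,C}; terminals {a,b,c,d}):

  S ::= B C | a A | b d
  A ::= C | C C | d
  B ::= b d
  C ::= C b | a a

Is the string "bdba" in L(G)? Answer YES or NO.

CNF form of G:
  S -> B C | T0 T2 | T1 A
  A -> C C | C T0 | T1 T1 | d
  B -> T0 T2
  C -> C T0 | T1 T1
  T0 -> b
  T1 -> a
  T2 -> d

CYK fill:
  T[0,0] 'b' = {T0}  orig:{}
  T[1,1] 'd' = {A,T2}  orig:{A}
  T[2,2] 'b' = {T0}  orig:{}
  T[3,3] 'a' = {T1}  orig:{}
  T[0,1] 'bd' = {B,S}
  T[1,2] 'db' = ∅
  T[2,3] 'ba' = ∅
  T[0,2] 'bdb' = ∅
  T[1,3] 'dba' = ∅
  T[0,3] 'bdba' = ∅

S ∉ T[0,3] ⇒ NO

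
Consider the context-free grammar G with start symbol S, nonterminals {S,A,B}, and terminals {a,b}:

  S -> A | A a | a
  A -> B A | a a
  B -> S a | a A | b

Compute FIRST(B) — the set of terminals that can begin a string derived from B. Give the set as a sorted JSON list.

FIRST sets, iterate to fixpoint:
[1]
  A via A→a a: +{a}
  B via B→a A: +{a}
  B via B→b: +{b}
  S via S→A: +{a}
  FIRST(S)={a}  FIRST(A)={a}  FIRST(B)={a,b}
[2]
  A via A→B A: +{b}
  S via S→A: +{b}
  FIRST(S)={a,b}  FIRST(A)={a,b}  FIRST(B)={a,b}
[3] (stable)
  FIRST(S)={a,b}  FIRST(A)={a,b}  FIRST(B)={a,b}

FIRST(B) = ["a", "b"]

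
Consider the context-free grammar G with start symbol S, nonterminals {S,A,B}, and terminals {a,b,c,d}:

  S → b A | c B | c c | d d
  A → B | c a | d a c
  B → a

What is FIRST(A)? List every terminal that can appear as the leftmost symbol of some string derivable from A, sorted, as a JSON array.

FIRST iteration:
iter 1:
  A via A→c a: +{c}
  A via A→d a c: +{d}
  B via B→a: +{a}
  S via S→b A: +{b}
  S via S→c B: +{c}
  S via S→d d: +{d}
  S: {b,c,d}  A: {c,d}  B: {a}
iter 2:
  A via A→B: +{a}
  S: {b,c,d}  A: {a,c,d}  B: {a}
iter 3: (no change)
  S: {b,c,d}  A: {a,c,d}  B: {a}

FIRST(A) = ["a", "c", "d"]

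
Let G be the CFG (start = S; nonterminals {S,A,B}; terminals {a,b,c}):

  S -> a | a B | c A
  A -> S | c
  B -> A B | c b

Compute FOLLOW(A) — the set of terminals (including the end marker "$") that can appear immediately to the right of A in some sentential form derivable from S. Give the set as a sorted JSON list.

FIRST sets, iterate to fixpoint:
round 1:
  A via A→c: +{c}
  B via B→A B: +{c}
  S via S→a: +{a}
  S via S→c A: +{c}
  FIRST(S)={a,c}  FIRST(A)={c}  FIRST(B)={c}
round 2:
  A via A→S: +{a}
  B via B→A B: +{a}
  FIRST(S)={a,c}  FIRST(A)={a,c}  FIRST(B)={a,c}
round 3: (no change)
  FIRST(S)={a,c}  FIRST(A)={a,c}  FIRST(B)={a,c}

FOLLOW iteration:
initialize: $ ∈ FOLLOW(S)
round 1:
  B→A B: FOLLOW(A) ⊇ FIRST(B) = {a,c}; new: +{a,c}
  S→a B: FOLLOW(B) ⊇ FOLLOW(S) ⊇ {$}; new: +{$}
  S→c A: FOLLOW(A) ⊇ FOLLOW(S) ⊇ {$}; new: +{$}
  FOLLOW[S]={$}  FOLLOW[A]={$,a,c}  FOLLOW[B]={$}
round 2:
  A→S: FOLLOW(S) ⊇ FOLLOW(A) ⊇ {$,a,c}; new: +{a,c}
  S→a B: FOLLOW(B) ⊇ FOLLOW(S) ⊇ {$,a,c}; new: +{a,c}
  FOLLOW[S]={$,a,c}  FOLLOW[A]={$,a,c}  FOLLOW[B]={$,a,c}
round 3: (stable)
  FOLLOW[S]={$,a,c}  FOLLOW[A]={$,a,c}  FOLLOW[B]={$,a,c}

FOLLOW(A) = ["$", "a", "c"]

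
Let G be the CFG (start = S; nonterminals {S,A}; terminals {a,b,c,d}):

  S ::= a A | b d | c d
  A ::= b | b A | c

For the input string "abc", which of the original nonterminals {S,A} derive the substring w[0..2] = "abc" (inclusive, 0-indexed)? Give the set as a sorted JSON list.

CNF form of G:
  S -> T0 T2 | T1 A | T3 T2
  A -> T0 A | b | c
  T0 -> b
  T1 -> a
  T2 -> d
  T3 -> c

CYK table (by increasing span) — only the sub-triangle for w[0..2]:
  T[0,0] 'a' = {T1}  orig:{}
  T[1,1] 'b' = {A,T0}  orig:{A}
  T[2,2] 'c' = {A,T3}  orig:{A}
  T[0,1] 'ab' = {S}
  T[1,2] 'bc' = {A}
  T[0,2] 'abc' = {S}

Original NTs in T[0,2] deriving "abc": ["S"]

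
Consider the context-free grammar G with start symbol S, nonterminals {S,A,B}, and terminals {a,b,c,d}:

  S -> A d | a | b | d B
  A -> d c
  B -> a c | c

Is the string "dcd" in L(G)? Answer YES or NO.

Convert to CNF:
  S -> A T0 | T0 B | a | b
  A -> T0 T1
  B -> T2 T1 | c
  T0 -> d
  T1 -> c
  T2 -> a

Fill CYK table bottom-up:
  T[0,0] 'd' = {T0}  orig:{}
  T[1,1] 'c' = {B,T1}  orig:{B}
  T[2,2] 'd' = {T0}  orig:{}
  T[0,1] 'dc' = {A,S}
  T[1,2] 'cd' = ∅
  T[0,2] 'dcd' = {S}

S ∈ T[0,2] ⇒ YES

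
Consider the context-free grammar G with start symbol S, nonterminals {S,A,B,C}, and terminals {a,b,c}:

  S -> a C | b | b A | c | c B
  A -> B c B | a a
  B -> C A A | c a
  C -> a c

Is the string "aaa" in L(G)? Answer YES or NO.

Convert to CNF:
  S -> T0 B | T1 C | T2 A | b | c
  A -> B X3 | T1 T1
  B -> C X4 | T0 T1
  C -> T1 T0
  T0 -> c
  T1 -> a
  T2 -> b
  X3 -> T0 B
  X4 -> A A

CYK table (by increasing span):
  T[0,0] 'a' = {T1}  orig:{}
  T[1,1] 'a' = {T1}  orig:{}
  T[2,2] 'a' = {T1}  orig:{}
  T[0,1] 'aa' = {A}
  T[1,2] 'aa' = {A}
  T[0,2] 'aaa' = ∅

S ∉ T[0,2] ⇒ NO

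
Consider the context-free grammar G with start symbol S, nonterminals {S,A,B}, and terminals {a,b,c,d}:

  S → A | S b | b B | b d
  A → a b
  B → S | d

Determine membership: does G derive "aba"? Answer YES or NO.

Convert to CNF:
  S -> S T1 | T0 T1 | T1 B | T1 T2
  A -> T0 T1
  B -> S T1 | T0 T1 | T1 B | T1 T2 | d
  T0 -> a
  T1 -> b
  T2 -> d

CYK fill:
  [0..0]={T0}  "a"  orig:{}
  [1..1]={T1}  "b"  orig:{}
  [2..2]={T0}  "a"  orig:{}
  [0..1]={A,B,S}  "ab"
  [1..2]=∅  "ba"
  [0..2]=∅  "aba"

S ∉ T[0,2] ⇒ NO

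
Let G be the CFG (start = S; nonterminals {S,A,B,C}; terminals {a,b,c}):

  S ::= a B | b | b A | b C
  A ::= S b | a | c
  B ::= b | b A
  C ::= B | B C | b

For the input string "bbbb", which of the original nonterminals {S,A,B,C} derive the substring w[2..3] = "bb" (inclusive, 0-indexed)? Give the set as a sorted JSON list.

Convert to CNF:
  S -> T0 A | T0 C | T1 B | b
  A -> S T0 | a | c
  B -> T0 A | b
  C -> B C | T0 A | b
  T0 -> b
  T1 -> a

CYK table (by increasing span) (cells [i..j] with 2 ≤ i ≤ j ≤ 3 only):
  T[2,2] 'b' = {B,C,S,T0}  orig:{B,C,S}
  T[3,3] 'b' = {B,C,S,T0}  orig:{B,C,S}
  T[2,3] 'bb' = {A,C,S}

Original NTs in T[2,3] deriving "bb": ["A", "C", "S"]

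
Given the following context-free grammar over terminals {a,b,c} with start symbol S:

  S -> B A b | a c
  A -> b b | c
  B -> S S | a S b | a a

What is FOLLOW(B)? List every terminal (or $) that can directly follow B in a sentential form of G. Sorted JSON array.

FIRST iteration:
iter 1:
  A via A→b b: +{b}
  A via A→c: +{c}
  B via B→a S b: +{a}
  S via S→B A b: +{a}
  FIRST(S)={a}  FIRST(A)={b,c}  FIRST(B)={a}
iter 2: done
  FIRST(S)={a}  FIRST(A)={b,c}  FIRST(B)={a}

Compute FOLLOW by fixpoint:
seed FOLLOW(S) with $
[1]
  B→S S: FOLLOW(S) ⊇ FIRST(S) = {a}; new: +{a}
  B→a S b: FOLLOW(S) ⊇ FIRST(b) = {b}; new: +{b}
  S→B A b: FOLLOW(B) ⊇ FIRST(A) = {b,c}; new: +{b,c}
  S→B A b: FOLLOW(A) ⊇ FIRST(b) = {b}; new: +{b}
  S: {$,a,b}  A: {b}  B: {b,c}
[2]
  B→S S: FOLLOW(S) ⊇ FOLLOW(B) ⊇ {b,c}; new: +{c}
  S: {$,a,b,c}  A: {b}  B: {b,c}
[3] — fixpoint
  S: {$,a,b,c}  A: {b}  B: {b,c}

FOLLOW(B) = ["b", "c"]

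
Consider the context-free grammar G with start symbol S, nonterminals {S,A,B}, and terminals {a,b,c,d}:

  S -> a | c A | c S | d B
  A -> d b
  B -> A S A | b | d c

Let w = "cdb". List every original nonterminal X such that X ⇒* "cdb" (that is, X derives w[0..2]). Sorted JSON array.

CNF form of G:
  S -> T0 B | T2 A | T2 S | a
  A -> T0 T1
  B -> A X3 | T0 T2 | b
  T0 -> d
  T1 -> b
  T2 -> c
  X3 -> S A

Fill CYK table bottom-up, restricted to cells inside w[0..2]:
  [0..0]={T2}  "c"  orig:{}
  [1..1]={T0}  "d"  orig:{}
  [2..2]={B,T1}  "b"  orig:{B}
  [0..1]=∅  "cd"
  [1..2]={A,S}  "db"
  [0..2]={S}  "cdb"

Original NTs in T[0,2] deriving "cdb": ["S"]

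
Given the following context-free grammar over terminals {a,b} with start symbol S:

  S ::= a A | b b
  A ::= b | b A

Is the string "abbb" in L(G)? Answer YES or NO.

CNF form of G:
  S -> T0 T0 | T1 A
  A -> T0 A | b
  T0 -> b
  T1 -> a

CYK fill:
  cell(0,0) a: {T1}  orig:{}
  cell(1,1) b: {A,T0}  orig:{A}
  cell(2,2) b: {A,T0}  orig:{A}
  cell(3,3) b: {A,T0}  orig:{A}
  cell(0,1) ab: {S}
  cell(1,2) bb: {A,S}
  cell(2,3) bb: {A,S}
  cell(0,2) abb: {S}
  cell(1,3) bbb: {A}
  cell(0,3) abbb: {S}

S ∈ T[0,3] ⇒ YES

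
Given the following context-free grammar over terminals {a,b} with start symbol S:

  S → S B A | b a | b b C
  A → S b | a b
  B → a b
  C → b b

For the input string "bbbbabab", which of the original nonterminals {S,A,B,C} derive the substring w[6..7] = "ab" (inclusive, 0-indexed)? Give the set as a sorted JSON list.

CNF form of G:
  S -> S X2 | T0 T1 | T0 X3
  A -> S T0 | T1 T0
  B -> T1 T0
  C -> T0 T0
  T0 -> b
  T1 -> a
  X2 -> B A
  X3 -> T0 C

Fill CYK table bottom-up (cells [i..j] with 6 ≤ i ≤ j ≤ 7 only):
  T[6,6] 'a' = {T1}  orig:{}
  T[7,7] 'b' = {T0}  orig:{}
  T[6,7] 'ab' = {A,B}

Original NTs in T[6,7] deriving "ab": ["A", "B"]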